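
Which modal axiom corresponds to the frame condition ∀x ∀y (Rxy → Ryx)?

r → □◇r

This is symmetry; the standard corresponding axiom is B: r → □◇r.
Suppose r→□◇r is valid. Take Rxy and set V(r)={x}. Then r at x, so □◇r at x, so ◇r at y, so some z with Ryz has r; z=x, i.e. Ryx.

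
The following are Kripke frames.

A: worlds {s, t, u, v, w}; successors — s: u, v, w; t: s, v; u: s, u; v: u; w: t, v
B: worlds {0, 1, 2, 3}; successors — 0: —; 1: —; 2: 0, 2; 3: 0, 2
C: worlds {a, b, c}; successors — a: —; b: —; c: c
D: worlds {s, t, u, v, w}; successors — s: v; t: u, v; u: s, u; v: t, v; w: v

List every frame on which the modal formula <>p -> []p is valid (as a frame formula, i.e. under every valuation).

C

Frame correspondent (Sahlqvist): forall x forall y forall z (Rxy & Rxz -> y = z) — i.e. partial functionality.
A: fails — s sees both u and v.
B: fails — 2 sees both 0 and 2.
C: holds.
D: fails — t sees both u and v.
Valid on: C.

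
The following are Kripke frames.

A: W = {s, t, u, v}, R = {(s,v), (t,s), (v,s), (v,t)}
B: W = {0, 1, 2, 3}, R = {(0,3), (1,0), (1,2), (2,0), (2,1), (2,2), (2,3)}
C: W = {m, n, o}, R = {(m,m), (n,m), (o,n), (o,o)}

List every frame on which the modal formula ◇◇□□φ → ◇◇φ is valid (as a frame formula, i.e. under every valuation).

C

Frame correspondent (Sahlqvist): ∀x ∀y (xR²y → ∃w (yR²w ∧ xR²w)) — i.e. a generalized confluence (Geach) condition.
A: fails — sR²t but no w with tR²w and sR²w.
B: fails — 1R²0 but no w with 0R²w and 1R²w.
C: ✓.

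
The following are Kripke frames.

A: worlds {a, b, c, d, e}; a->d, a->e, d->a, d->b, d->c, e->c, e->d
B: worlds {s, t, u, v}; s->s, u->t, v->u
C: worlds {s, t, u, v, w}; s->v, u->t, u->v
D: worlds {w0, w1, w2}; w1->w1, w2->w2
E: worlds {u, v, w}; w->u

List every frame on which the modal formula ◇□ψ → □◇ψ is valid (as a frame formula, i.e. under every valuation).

The schema corresponds to convergence: ∀x ∀y ∀z (Rxy ∧ Rxz → ∃w (Ryw ∧ Rzw)).
A: fails — Rdc and Rdc but c and c have no common successor.
B: fails — Rut and Rut but t and t have no common successor.
C: fails — Rsv and Rsv but v and v have no common successor.
D: holds.
E: fails — Rwu and Rwu but u and u have no common successor.

D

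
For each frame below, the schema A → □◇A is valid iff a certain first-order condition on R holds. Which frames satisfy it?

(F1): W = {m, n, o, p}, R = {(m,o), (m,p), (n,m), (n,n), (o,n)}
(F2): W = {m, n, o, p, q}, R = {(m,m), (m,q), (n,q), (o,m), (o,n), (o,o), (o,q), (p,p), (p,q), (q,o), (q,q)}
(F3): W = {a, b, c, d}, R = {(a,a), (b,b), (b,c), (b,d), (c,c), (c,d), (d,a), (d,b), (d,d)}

Frame correspondent (Sahlqvist): ∀x ∀y (Rxy → Ryx) — i.e. symmetry.
(F1): fails — Ron but not Rno.
(F2): fails — Rom but not Rmo.
(F3): fails — Rbc but not Rcb.

none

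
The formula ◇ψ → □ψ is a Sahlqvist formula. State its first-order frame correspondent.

Suppose ◇ψ→□ψ is valid. Take Rxy, Rxz and set V(ψ)={y}. Then ◇ψ at x, so □ψ at x, so ψ at z, i.e. z=y.
Conversely, any frame satisfying ∀x ∀y ∀z (Rxy ∧ Rxz → y = z) validates the schema.
So the correspondent is partial functionality.

Partial functionality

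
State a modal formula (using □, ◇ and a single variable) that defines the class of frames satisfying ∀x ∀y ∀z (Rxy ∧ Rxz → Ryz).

◇s → □◇s

This is the Euclidean property; the standard corresponding axiom is 5: ◇s → □◇s.
Suppose ◇s→□◇s is valid. Take Rxy, Rxz and set V(s)={y}. Then ◇s at x, so □◇s at x, so ◇s at z, so some w with Rzw has s; w=y, i.e. Rzy. By symmetry of the argument, Ryz.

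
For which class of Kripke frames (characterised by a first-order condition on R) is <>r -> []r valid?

partial functionality: forall x forall y forall z (Rxy & Rxz -> y = z)

Suppose ◇r→□r is valid. Take Rxy, Rxz and set V(r)={y}. Then ◇r at x, so □r at x, so r at z, i.e. z=y.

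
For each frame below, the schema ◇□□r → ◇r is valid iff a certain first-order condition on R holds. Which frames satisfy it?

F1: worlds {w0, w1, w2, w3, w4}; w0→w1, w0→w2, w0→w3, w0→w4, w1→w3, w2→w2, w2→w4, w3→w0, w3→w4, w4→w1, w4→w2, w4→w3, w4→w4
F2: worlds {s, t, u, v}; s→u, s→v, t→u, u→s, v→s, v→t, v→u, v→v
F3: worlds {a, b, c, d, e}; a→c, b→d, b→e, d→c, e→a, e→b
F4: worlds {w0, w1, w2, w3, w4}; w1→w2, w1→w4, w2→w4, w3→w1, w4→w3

Frame correspondent (Sahlqvist): ∀x ∀y (xRy → ∃w (yR²w ∧ xRw)) — i.e. a generalized confluence (Geach) condition.
F1: holds.
F2: holds.
F3: fails — aRc but no w with cR²w and aRw.
F4: fails — w1Rw2 but no w with w2R²w and w1Rw.
Valid on: F1, F2.

F1, F2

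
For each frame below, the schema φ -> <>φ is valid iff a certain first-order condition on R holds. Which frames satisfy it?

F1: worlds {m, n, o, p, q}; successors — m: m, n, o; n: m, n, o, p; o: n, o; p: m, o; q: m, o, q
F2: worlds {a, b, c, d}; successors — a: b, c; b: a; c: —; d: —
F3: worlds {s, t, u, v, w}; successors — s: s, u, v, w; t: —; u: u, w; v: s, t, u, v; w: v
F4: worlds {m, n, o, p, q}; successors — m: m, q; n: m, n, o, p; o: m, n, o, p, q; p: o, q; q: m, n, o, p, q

Frame correspondent (Sahlqvist): forall x Rxx — i.e. reflexivity.
F1: fails — world p does not see itself.
F2: fails — world a does not see itself.
F3: fails — world t does not see itself.
F4: fails — world p does not see itself.
Valid on no frame.

none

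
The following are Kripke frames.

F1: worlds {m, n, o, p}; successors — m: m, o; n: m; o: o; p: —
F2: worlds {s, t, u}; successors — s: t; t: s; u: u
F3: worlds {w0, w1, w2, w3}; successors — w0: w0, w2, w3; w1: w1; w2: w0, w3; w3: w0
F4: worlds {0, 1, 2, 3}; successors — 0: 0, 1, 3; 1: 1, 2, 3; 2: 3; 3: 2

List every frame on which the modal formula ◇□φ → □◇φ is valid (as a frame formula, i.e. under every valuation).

F1, F2, F3

This is the axiom for convergence; its first-order frame correspondent is ∀x ∀y ∀z (Rxy ∧ Rxz → ∃w (Ryw ∧ Rzw)).
F1: condition met.
F2: condition met.
F3: condition met.
F4: fails — R00 and R03 but 0 and 3 have no common successor.
Valid on: F1, F2, F3.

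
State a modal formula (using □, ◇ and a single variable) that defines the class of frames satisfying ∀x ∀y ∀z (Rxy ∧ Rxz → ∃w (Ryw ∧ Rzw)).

This is convergence; the standard corresponding axiom is .2: ◇□q → □◇q.
Suppose ◇□q→□◇q is valid. Take Rxy, Rxz and set V(q)={w : Ryw}. Then □q at y so ◇□q at x, so □◇q at x, so ◇q at z, giving w with Rzw and Ryw.

◇□q → □◇q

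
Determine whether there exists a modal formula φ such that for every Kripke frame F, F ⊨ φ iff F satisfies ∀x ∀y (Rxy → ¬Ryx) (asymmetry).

Not definable by any modal formula

If a class were modally definable it would be closed under surjective bounded morphisms (Goldblatt–Thomason).
The 4-cycle (worlds 0,1,2,3 with 0→1→2→3→0) is asymmetric. Mapping every world to a single reflexive point • is a surjective bounded morphism, and the reflexive point is not asymmetric (R•• but asymmetry requires ¬R••).
So the class is not modally definable.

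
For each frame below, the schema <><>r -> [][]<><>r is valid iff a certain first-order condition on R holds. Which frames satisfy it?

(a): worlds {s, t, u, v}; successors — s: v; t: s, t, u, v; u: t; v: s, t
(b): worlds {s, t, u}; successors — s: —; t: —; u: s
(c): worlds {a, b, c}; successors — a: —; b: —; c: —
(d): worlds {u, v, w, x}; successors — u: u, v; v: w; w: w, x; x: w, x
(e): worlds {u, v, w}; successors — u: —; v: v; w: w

This is the axiom for a generalized confluence (Geach) condition; its first-order frame correspondent is forall x forall y forall z ((x R^2 y & x R^2 z) -> exists w (y = w & z R^2 w)).
(a): fails — tR²u, tR²s but no w with u=w and sR²w.
(b): ✓.
(c): ✓.
(d): fails — uR²u, uR²v but no t with u=t and vR²t.
(e): ✓.

(b), (c), (e)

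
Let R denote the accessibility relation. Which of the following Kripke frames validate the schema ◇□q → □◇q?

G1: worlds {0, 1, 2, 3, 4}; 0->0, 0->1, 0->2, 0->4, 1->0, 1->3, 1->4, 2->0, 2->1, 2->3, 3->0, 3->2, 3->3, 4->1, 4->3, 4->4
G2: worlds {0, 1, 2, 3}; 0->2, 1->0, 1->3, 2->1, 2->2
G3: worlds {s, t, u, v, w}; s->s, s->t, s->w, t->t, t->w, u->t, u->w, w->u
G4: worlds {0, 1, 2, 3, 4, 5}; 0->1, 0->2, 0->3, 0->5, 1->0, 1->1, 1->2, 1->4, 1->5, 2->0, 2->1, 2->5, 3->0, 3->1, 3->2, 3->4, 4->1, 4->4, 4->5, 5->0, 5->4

G1

The schema corresponds to convergence: ∀x ∀y ∀z (Rxy ∧ Rxz → ∃w (Ryw ∧ Rzw)).
G1: holds.
G2: fails — R10 and R13 but 0 and 3 have no common successor.
G3: fails — Rsw and Rss but w and s have no common successor.
G4: fails — R15 and R10 but 5 and 0 have no common successor.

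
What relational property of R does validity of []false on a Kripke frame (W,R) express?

emptiness of R

This is the Ver axiom.
It corresponds to emptiness of R: forall x forall y ~Rxy.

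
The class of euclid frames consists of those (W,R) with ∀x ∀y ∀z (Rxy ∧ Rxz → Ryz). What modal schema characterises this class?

The condition is the Euclidean property. The 5 schema ◇q → □◇q defines it.
Suppose ◇q→□◇q is valid. Take Rxy, Rxz and set V(q)={y}. Then ◇q at x, so □◇q at x, so ◇q at z, so some w with Rzw has q; w=y, i.e. Rzy. By symmetry of the argument, Ryz.

◇q → □◇q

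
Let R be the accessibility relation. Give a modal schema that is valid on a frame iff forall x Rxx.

This is reflexivity; the standard corresponding axiom is T: □p → p.
Suppose □p→p is valid. At any x set V(p)={w : Rxw}. Then □p holds at x, so p holds at x, i.e. Rxx.

□p → p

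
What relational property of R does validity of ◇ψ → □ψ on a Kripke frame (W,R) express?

Partial functionality

Suppose ◇ψ→□ψ is valid. Take Rxy, Rxz and set V(ψ)={y}. Then ◇ψ at x, so □ψ at x, so ψ at z, i.e. z=y.
Conversely, any frame satisfying ∀x ∀y ∀z (Rxy ∧ Rxz → y = z) validates the schema.
So the correspondent is partial functionality.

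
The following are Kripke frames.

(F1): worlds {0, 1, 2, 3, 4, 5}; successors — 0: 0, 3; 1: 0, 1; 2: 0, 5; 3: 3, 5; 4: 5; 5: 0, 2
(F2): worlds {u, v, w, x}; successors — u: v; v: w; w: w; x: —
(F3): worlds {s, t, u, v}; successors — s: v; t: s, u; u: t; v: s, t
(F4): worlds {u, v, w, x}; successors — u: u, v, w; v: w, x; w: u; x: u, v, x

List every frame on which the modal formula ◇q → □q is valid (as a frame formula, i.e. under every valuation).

This is the axiom for partial functionality; its first-order frame correspondent is ∀x ∀y ∀z (Rxy ∧ Rxz → y = z).
(F1): fails — 0 sees both 0 and 3.
(F2): ✓.
(F3): fails — t sees both s and u.
(F4): fails — u sees both u and v.
Valid on: (F2).

(F2)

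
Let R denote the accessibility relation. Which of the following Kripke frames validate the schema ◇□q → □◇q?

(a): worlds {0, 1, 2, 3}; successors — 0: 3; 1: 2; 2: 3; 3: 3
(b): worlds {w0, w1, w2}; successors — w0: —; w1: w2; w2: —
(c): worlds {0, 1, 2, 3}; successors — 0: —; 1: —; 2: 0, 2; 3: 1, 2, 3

This is the axiom for convergence; its first-order frame correspondent is ∀x ∀y ∀z (Rxy ∧ Rxz → ∃w (Ryw ∧ Rzw)).
(a): ✓.
(b): fails — Rw1w2 and Rw1w2 but w2 and w2 have no common successor.
(c): fails — R20 and R20 but 0 and 0 have no common successor.
Valid on: (a).

(a)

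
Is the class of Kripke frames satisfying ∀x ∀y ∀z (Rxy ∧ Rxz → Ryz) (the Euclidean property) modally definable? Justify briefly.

The condition is the Euclidean property. A defining modal formula is ◇p → □◇p.
Suppose ◇p→□◇p is valid. Take Rxy, Rxz and set V(p)={y}. Then ◇p at x, so □◇p at x, so ◇p at z, so some w with Rzw has p; w=y, i.e. Rzy. By symmetry of the argument, Ryz.

Yes — defined by ◇p → □◇p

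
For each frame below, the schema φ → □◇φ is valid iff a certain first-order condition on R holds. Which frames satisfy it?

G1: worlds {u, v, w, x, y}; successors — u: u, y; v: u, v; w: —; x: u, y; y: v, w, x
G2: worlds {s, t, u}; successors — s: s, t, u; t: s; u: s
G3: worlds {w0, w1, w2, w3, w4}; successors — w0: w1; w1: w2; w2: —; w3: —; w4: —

Frame correspondent (Sahlqvist): ∀x ∀y (Rxy → Ryx) — i.e. symmetry.
G1: fails — Rvu but not Ruv.
G2: holds.
G3: fails — Rw1w2 but not Rw2w1.
Valid on: G2.

G2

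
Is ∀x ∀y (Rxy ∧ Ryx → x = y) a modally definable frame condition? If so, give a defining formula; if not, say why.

No — not modally definable

Modal frame validity is preserved under surjective bounded morphisms.
The 4-cycle (worlds 0,1,2,3 with 0→1→2→3→0) is antisymmetric. Sending even-indexed worlds to s and odd-indexed worlds to t is a surjective bounded morphism onto the two-world frame with s↔t, which is not antisymmetric.
Hence antisymmetry is not modally definable.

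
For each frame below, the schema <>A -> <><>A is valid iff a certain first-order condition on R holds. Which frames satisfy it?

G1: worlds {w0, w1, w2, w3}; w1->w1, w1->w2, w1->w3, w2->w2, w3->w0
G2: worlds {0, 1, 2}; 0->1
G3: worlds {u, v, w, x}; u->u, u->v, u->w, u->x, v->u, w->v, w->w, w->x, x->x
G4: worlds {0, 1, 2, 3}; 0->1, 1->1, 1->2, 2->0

This is the axiom for a generalized confluence (Geach) condition; its first-order frame correspondent is forall x forall y (xRy -> exists w (y = w & x R^2 w)).
G1: fails — w3Rw0 but no w with w0=w and w3R²w.
G2: fails — 0R1 but no w with 1=w and 0R²w.
G3: holds.
G4: fails — 2R0 but no w with 0=w and 2R²w.
Valid on: G3.

G3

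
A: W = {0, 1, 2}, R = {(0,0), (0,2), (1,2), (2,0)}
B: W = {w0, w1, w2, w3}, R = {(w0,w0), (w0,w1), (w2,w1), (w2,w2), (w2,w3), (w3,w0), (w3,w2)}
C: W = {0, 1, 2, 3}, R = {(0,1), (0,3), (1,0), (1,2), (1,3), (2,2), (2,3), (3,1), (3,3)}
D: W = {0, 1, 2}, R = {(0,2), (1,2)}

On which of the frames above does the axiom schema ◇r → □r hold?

The schema corresponds to partial functionality: ∀x ∀y ∀z (Rxy ∧ Rxz → y = z).
A: fails — 0 sees both 0 and 2.
B: fails — w0 sees both w0 and w1.
C: fails — 0 sees both 1 and 3.
D: satisfies the condition.
Valid on: D.

D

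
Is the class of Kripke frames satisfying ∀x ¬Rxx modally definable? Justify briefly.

No

If a class were modally definable it would be closed under surjective bounded morphisms (Goldblatt–Thomason).
The 4-cycle (worlds w0,w1,w2,w3 with w0→w1→w2→w3→w0) is irreflexive, and the map sending every world to a single reflexive point • is a surjective bounded morphism (forth: every edge maps to (•,•); back: every world has a successor). So any modal formula valid on the 4-cycle is also valid on the reflexive point, which is not irreflexive.
Hence irreflexivity is not modally definable.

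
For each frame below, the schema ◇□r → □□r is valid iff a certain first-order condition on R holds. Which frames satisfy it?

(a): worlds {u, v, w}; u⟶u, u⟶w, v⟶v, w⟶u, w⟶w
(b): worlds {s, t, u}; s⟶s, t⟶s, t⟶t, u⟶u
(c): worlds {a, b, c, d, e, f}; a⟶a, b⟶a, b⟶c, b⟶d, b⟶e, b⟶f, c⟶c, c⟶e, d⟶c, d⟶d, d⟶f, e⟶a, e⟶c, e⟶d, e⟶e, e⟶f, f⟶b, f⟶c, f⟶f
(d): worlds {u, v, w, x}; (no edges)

The schema corresponds to a generalized confluence (Geach) condition: ∀x ∀y ∀z ((xRy ∧ xR²z) → ∃w (yRw ∧ z = w)).
(a): satisfies the condition.
(b): fails — tRs, tR²t but no w with sRw and t=w.
(c): fails — bRa, bR²b but no w with aRw and b=w.
(d): satisfies the condition.
Valid on: (a), (d).

(a), (d)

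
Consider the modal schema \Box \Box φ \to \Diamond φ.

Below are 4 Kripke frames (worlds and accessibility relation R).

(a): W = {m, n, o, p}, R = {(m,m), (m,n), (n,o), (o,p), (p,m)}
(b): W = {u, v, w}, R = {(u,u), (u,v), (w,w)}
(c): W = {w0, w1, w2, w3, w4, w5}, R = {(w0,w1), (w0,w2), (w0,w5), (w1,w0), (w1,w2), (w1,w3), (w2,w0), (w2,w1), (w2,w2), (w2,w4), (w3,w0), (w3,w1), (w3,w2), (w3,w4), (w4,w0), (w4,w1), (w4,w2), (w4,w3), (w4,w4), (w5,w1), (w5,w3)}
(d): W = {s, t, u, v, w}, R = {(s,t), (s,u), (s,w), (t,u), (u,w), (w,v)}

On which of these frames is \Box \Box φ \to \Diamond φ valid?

(c)

Frame correspondent (Sahlqvist): \forall x \exists w (x R^2 w \wedge xRw) — i.e. a generalized confluence (Geach) condition.
(a): fails — at n but no w with nR²w and nRw.
(b): fails — at v but no t with vR²t and vRt.
(c): holds.
(d): fails — at t but no w* with tR²w* and tRw*.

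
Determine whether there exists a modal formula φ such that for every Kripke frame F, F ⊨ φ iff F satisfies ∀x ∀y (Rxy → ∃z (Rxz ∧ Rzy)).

Yes, by □□r → □r

The condition is density. A defining modal formula is □□r → □r.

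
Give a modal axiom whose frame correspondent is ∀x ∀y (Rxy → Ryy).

□(□p → p)

This is shift-reflexivity; the standard corresponding axiom is T□: □(□p → p).
Suppose □(□p→p) is valid. Take Rxy and set V(p)={w : Ryw}. Then at y, □p holds; since □(□p→p) at x, □p→p at y, so p at y, i.e. Ryy.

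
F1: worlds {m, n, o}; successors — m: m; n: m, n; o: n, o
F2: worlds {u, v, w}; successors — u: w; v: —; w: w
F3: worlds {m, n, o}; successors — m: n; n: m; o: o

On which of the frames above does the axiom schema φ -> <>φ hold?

F1

The schema corresponds to a generalized confluence (Geach) condition: forall x exists w (x = w & xRw).
F1: ✓.
F2: fails — at u but no t with u=t and uRt.
F3: fails — at m but no w with m=w and mRw.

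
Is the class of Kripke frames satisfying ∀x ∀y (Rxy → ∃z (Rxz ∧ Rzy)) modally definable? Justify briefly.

Yes: it is density, defined by the C4 schema □□p → □p.
Suppose □□p→□p is valid. Take Rxy and set V(p)={w : xR²w}. Then □□p at x, so □p at x, so p at y, i.e. ∃z(Rxz∧Rzy).

Yes — defined by □□p → □p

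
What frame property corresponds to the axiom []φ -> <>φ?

seriality

This schema is the D axiom.
Its frame correspondent is seriality — forall x exists y Rxy.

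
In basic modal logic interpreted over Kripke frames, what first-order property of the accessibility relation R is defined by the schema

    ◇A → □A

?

Suppose ◇A→□A is valid. Take Rxy, Rxz and set V(A)={y}. Then ◇A at x, so □A at x, so A at z, i.e. z=y.
The converse is a direct semantic check.
So the correspondent is partial functionality.

Partial functionality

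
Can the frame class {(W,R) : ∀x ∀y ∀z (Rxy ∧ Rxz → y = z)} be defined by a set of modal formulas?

Definable; ◇r → □r defines it

Yes: it is partial functionality, defined by the CD schema ◇r → □r.
Suppose ◇r→□r is valid. Take Rxy, Rxz and set V(r)={y}. Then ◇r at x, so □r at x, so r at z, i.e. z=y.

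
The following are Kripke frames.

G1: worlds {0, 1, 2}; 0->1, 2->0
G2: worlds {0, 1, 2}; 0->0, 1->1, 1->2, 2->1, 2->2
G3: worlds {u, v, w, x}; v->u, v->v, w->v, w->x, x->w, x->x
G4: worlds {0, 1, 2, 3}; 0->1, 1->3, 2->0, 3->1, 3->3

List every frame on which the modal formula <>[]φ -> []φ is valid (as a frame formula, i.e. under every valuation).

G2

This is the axiom for the Euclidean property; its first-order frame correspondent is forall x forall y forall z (Rxy & Rxz -> Ryz).
G1: fails — R01 and R01 but not R11.
G2: satisfies the condition.
G3: fails — Rvu and Rvv but not Ruv.
G4: fails — R01 and R01 but not R11.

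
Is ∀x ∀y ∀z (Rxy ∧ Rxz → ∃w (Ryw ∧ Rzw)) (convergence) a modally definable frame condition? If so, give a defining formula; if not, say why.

The condition is convergence. A defining modal formula is ◇□r → □◇r.
Suppose ◇□r→□◇r is valid. Take Rxy, Rxz and set V(r)={w : Ryw}. Then □r at y so ◇□r at x, so □◇r at x, so ◇r at z, giving w with Rzw and Ryw.

Yes, by ◇□r → □◇r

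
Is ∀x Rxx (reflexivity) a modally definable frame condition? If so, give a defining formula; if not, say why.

Yes, by □q → q

The condition is reflexivity. A defining modal formula is □q → q.
Suppose □q→q is valid. At any x set V(q)={w : Rxw}. Then □q holds at x, so q holds at x, i.e. Rxx.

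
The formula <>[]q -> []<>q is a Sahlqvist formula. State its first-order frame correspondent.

This is the .2 axiom.
Its frame correspondent is convergence — forall x forall y forall z (Rxy & Rxz -> exists w (Ryw & Rzw)).

convergence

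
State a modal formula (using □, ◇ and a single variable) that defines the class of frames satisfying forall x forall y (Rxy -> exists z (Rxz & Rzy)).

□□p → □p

A defining formula is □□p → □p (the C4 axiom).
Suppose □□p→□p is valid. Take Rxy and set V(p)={w : xR²w}. Then □□p at x, so □p at x, so p at y, i.e. ∃z(Rxz∧Rzy).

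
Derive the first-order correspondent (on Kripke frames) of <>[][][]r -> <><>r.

This is a Sahlqvist (Geach-type) schema ◇^1□^3r → □^0◇^2r.
First-order correspondent: forall x forall y (xRy -> exists w (y R^3 w & x R^2 w)).

forall x forall y (xRy -> exists w (y R^3 w & x R^2 w))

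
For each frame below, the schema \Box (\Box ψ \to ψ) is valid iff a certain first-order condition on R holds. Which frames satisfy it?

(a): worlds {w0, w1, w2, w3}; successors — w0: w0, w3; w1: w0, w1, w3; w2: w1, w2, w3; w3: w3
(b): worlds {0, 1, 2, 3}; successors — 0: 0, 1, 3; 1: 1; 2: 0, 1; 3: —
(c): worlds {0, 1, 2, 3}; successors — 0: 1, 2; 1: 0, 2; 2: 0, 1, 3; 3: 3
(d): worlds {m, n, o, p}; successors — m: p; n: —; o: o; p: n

(a)

This is the axiom for shift-reflexivity; its first-order frame correspondent is \forall x \forall y (Rxy \to Ryy).
(a): ✓.
(b): fails — R03 but not R33.
(c): fails — R10 but not R00.
(d): fails — Rpn but not Rnn.
Valid on: (a).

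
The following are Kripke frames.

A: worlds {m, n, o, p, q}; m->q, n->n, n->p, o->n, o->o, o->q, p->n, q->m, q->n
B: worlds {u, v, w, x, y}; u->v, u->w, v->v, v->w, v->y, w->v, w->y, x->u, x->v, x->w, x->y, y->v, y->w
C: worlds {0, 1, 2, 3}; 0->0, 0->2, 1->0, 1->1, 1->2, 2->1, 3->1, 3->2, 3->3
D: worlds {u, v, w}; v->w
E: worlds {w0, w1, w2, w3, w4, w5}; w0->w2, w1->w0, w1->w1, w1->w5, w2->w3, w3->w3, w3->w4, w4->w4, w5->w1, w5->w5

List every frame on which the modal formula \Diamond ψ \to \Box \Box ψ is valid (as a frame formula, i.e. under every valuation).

This is the axiom for a generalized confluence (Geach) condition; its first-order frame correspondent is \forall x \forall y \forall z ((xRy \wedge x R^2 z) \to \exists w (y = w \wedge z = w)).
A: fails — mRq, mR²m but q ≠ m.
B: fails — uRv, uR²w but v ≠ w.
C: fails — 0R0, 0R²1 but 0 ≠ 1.
D: ✓.
E: fails — w0Rw2, w0R²w3 but w2 ≠ w3.

D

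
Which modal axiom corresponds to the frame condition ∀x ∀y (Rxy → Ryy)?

□(□s → s)

The condition is shift-reflexivity. The T□ schema □(□s → s) defines it.
Suppose □(□s→s) is valid. Take Rxy and set V(s)={w : Ryw}. Then at y, □s holds; since □(□s→s) at x, □s→s at y, so s at y, i.e. Ryy.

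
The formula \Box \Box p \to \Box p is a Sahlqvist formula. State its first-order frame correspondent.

Density

Suppose □□p→□p is valid. Take Rxy and set V(p)={w : xR²w}. Then □□p at x, so □p at x, so p at y, i.e. ∃z(Rxz∧Rzy).
The converse is a direct semantic check.
So the correspondent is density.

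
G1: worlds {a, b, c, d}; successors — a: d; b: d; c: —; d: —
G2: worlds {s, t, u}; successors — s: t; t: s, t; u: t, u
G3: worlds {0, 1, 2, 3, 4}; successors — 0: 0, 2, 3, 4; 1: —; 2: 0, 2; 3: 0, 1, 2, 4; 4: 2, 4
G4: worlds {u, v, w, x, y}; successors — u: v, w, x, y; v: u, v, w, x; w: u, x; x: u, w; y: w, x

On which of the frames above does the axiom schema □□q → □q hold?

G2

Frame correspondent (Sahlqvist): ∀x ∀y (Rxy → ∃z (Rxz ∧ Rzy)) — i.e. density.
G1: fails — Rad but no z with Raz and Rzd.
G2: ✓.
G3: fails — R31 but no z with R3z and Rz1.
G4: fails — Ruy but no z with Ruz and Rzy.
Valid on: G2.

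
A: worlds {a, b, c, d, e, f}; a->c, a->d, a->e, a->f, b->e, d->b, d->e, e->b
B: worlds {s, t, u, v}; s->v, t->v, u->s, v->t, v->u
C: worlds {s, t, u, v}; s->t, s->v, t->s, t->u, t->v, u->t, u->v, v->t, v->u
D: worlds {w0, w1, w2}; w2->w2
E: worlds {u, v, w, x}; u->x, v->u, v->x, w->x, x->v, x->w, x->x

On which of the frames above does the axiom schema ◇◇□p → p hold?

Frame correspondent (Sahlqvist): ∀x ∀y (xR²y → ∃w (yRw ∧ x = w)) — i.e. a generalized confluence (Geach) condition.
A: fails — aR²b but no w with bRw and a=w.
B: fails — sR²t but no w with tRw and s=w.
C: fails — sR²s but no w with sRw and s=w.
D: holds.
E: fails — uR²w but no t with wRt and u=t.
Valid on: D.

D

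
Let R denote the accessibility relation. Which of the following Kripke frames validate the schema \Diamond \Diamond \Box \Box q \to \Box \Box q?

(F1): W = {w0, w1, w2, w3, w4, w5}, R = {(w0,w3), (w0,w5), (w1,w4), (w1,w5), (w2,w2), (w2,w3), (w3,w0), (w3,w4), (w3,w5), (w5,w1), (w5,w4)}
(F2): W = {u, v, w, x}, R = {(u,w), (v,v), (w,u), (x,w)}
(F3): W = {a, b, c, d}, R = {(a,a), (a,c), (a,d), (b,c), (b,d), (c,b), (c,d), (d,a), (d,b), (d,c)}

This is the axiom for a generalized confluence (Geach) condition; its first-order frame correspondent is \forall x \forall y \forall z ((x R^2 y \wedge x R^2 z) \to \exists w (y R^2 w \wedge z = w)).
(F1): fails — w0R²w1, w0R²w0 but no w with w1R²w and w0=w.
(F2): holds.
(F3): holds.

(F2), (F3)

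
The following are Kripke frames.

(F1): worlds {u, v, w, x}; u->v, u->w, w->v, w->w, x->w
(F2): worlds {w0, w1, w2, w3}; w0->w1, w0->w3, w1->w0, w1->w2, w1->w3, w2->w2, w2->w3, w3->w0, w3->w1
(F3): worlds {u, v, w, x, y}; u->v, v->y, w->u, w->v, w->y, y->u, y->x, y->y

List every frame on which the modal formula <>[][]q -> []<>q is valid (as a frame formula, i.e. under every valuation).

(F2)

The schema corresponds to a generalized confluence (Geach) condition: forall x forall y forall z ((xRy & xRz) -> exists w (y R^2 w & zRw)).
(F1): fails — uRv, uRv but no t with vR²t and vRt.
(F2): satisfies the condition.
(F3): fails — wRu, wRu but no t with uR²t and uRt.
Valid on: (F2).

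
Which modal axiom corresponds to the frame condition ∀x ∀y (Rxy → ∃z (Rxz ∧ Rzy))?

□□p → □p

This is density; the standard corresponding axiom is C4: □□p → □p.
Suppose □□p→□p is valid. Take Rxy and set V(p)={w : xR²w}. Then □□p at x, so □p at x, so p at y, i.e. ∃z(Rxz∧Rzy).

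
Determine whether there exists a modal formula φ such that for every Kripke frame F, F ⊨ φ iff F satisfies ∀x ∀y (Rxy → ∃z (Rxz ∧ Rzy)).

Yes — defined by □□q → □q

The condition is density. A defining modal formula is □□q → □q.
Suppose □□q→□q is valid. Take Rxy and set V(q)={w : xR²w}. Then □□q at x, so □q at x, so q at y, i.e. ∃z(Rxz∧Rzy).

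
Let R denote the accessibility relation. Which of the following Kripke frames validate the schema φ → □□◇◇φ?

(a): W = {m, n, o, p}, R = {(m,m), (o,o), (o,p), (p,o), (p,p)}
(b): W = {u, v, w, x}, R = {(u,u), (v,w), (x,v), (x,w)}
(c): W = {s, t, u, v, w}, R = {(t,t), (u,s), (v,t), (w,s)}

Frame correspondent (Sahlqvist): ∀x ∀z (xR²z → ∃w (x = w ∧ zR²w)) — i.e. a generalized confluence (Geach) condition.
(a): condition met.
(b): fails — xR²w but no t with x=t and wR²t.
(c): fails — vR²t but no w* with v=w* and tR²w*.

(a)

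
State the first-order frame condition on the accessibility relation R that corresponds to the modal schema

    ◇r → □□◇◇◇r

This is a Sahlqvist (Geach-type) schema ◇^1□^0r → □^2◇^3r.
Minimal-valuation argument: fix x; take any y with xR^1y and any z with xR^2z. Set V(r) to the set of worlds R-reachable from y in exactly 0 steps. Then □^0r holds at y, so the antecedent holds at x; validity forces ◇^3r at z, giving a w with zR^3w and yR^0w.
First-order correspondent: ∀x ∀y ∀z ((xRy ∧ xR²z) → ∃w (y = w ∧ zR³w)).

∀x ∀y ∀z ((xRy ∧ xR²z) → ∃w (y = w ∧ zR³w))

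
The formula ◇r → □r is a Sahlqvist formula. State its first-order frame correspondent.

Suppose ◇r→□r is valid. Take Rxy, Rxz and set V(r)={y}. Then ◇r at x, so □r at x, so r at z, i.e. z=y.

partial functionality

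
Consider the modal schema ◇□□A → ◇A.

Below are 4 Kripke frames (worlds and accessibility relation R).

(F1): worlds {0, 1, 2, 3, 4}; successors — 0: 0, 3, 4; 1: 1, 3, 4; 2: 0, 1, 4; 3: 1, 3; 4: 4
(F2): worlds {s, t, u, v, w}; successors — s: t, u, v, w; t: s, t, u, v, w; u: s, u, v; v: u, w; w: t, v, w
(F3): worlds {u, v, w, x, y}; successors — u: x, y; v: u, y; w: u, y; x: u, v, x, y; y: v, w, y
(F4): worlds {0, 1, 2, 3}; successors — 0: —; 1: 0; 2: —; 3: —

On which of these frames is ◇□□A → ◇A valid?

(F1), (F2), (F3)

This is the axiom for a generalized confluence (Geach) condition; its first-order frame correspondent is ∀x ∀y (xRy → ∃w (yR²w ∧ xRw)).
(F1): satisfies the condition.
(F2): satisfies the condition.
(F3): satisfies the condition.
(F4): fails — 1R0 but no w with 0R²w and 1Rw.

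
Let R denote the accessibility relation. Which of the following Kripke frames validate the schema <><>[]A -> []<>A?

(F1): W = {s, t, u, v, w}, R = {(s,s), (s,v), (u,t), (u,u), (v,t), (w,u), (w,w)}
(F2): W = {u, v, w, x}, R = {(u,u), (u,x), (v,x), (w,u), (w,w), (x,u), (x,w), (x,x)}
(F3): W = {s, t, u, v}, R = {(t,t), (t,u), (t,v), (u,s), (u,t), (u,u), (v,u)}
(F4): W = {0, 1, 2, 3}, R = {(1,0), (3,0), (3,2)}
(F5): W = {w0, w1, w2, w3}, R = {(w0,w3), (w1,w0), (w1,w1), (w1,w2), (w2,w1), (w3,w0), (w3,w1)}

The schema corresponds to a generalized confluence (Geach) condition: forall x forall y forall z ((x R^2 y & xRz) -> exists w (yRw & zRw)).
(F1): fails — sR²s, sRv but no w* with sRw* and vRw*.
(F2): ✓.
(F3): fails — tR²s, tRt but no w with sRw and tRw.
(F4): ✓.
(F5): fails — w0R²w0, w0Rw3 but no w with w0Rw and w3Rw.
Valid on: (F2), (F4).

(F2), (F4)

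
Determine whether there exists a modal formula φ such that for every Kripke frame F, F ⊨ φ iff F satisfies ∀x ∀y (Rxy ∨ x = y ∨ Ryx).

Any modally definable frame class is closed under disjoint unions.
Take 4 disjoint single-world reflexive frames: each is trivially connected, but their disjoint union has 4 worlds with no edge between distinct components, so it is not connected.
So the class is not modally definable.

Not definable by any modal formula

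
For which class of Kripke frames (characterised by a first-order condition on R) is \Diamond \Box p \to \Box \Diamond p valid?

Suppose ◇□p→□◇p is valid. Take Rxy, Rxz and set V(p)={w : Ryw}. Then □p at y so ◇□p at x, so □◇p at x, so ◇p at z, giving w with Rzw and Ryw.
Conversely, any frame satisfying \forall x \forall y \forall z (Rxy \wedge Rxz \to \exists w (Ryw \wedge Rzw)) validates the schema.
So the correspondent is convergence.

Convergence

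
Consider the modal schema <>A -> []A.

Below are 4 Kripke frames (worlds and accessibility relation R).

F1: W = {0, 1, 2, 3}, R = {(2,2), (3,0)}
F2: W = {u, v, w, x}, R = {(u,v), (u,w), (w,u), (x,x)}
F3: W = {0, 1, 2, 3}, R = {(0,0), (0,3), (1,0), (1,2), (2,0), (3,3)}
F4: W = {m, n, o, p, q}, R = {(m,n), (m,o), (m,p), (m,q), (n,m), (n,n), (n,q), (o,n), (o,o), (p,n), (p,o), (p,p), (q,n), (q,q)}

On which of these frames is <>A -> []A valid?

Frame correspondent (Sahlqvist): forall x forall y forall z (Rxy & Rxz -> y = z) — i.e. partial functionality.
F1: ✓.
F2: fails — u sees both v and w.
F3: fails — 0 sees both 0 and 3.
F4: fails — m sees both n and o.
Valid on: F1.

F1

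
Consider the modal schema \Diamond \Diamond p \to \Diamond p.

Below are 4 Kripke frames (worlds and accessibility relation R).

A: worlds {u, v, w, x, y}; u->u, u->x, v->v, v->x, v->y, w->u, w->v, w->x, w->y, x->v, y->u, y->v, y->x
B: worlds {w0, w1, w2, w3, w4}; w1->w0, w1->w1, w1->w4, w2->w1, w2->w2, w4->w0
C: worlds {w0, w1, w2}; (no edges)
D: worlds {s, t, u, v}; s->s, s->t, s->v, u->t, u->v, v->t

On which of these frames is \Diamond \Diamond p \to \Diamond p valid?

The schema corresponds to transitivity: \forall x \forall y \forall z (Rxy \wedge Ryz \to Rxz).
A: fails — Rux and Rxv but not Ruv.
B: fails — Rw2w1 and Rw1w0 but not Rw2w0.
C: satisfies the condition.
D: satisfies the condition.

C, D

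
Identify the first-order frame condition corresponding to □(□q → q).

shift-reflexivity: ∀x ∀y (Rxy → Ryy)

Suppose □(□q→q) is valid. Take Rxy and set V(q)={w : Ryw}. Then at y, □q holds; since □(□q→q) at x, □q→q at y, so q at y, i.e. Ryy.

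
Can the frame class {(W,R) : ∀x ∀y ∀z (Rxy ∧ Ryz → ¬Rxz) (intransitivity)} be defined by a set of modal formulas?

Not definable by any modal formula

Any modally definable frame class is closed under surjective bounded morphisms.
The 5-cycle (worlds w0,w1,w2,w3,w4 with w0→w1→w2→w3→w4→w0) is intransitive. Mapping every world to a single reflexive point • is a surjective bounded morphism; the reflexive point is not intransitive (R••∧R•• but R••).
So no modal formula (or set of formulas) defines exactly the intransitive frames.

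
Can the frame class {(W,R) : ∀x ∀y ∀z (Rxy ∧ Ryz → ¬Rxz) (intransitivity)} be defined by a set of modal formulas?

Modal frame validity is preserved under surjective bounded morphisms.
The 7-cycle (worlds s,t,u,v,w,x,y with s→t→u→v→w→x→y→s) is intransitive. Mapping every world to a single reflexive point • is a surjective bounded morphism; the reflexive point is not intransitive (R••∧R•• but R••).
Hence intransitivity is not modally definable.

Not modally definable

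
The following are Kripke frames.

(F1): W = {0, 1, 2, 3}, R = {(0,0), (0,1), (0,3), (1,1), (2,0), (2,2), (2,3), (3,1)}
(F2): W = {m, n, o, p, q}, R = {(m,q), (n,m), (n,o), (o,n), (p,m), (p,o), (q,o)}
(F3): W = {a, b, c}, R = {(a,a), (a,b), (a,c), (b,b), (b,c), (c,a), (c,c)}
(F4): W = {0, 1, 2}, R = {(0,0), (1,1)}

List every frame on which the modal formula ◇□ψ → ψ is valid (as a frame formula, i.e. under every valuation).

(F4)

Frame correspondent (Sahlqvist): ∀x ∀y (Rxy → Ryx) — i.e. symmetry.
(F1): fails — R31 but not R13.
(F2): fails — Rpm but not Rmp.
(F3): fails — Rbc but not Rcb.
(F4): holds.
Valid on: (F4).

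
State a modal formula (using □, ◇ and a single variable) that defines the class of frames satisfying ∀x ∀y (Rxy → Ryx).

p → □◇p

The condition is symmetry. The B schema p → □◇p defines it.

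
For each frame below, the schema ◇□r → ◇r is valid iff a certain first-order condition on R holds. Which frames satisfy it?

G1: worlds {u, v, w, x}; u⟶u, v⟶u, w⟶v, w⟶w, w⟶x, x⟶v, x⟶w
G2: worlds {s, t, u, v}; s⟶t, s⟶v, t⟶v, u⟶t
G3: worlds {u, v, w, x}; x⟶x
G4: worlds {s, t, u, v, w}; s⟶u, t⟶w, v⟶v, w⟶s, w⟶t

Frame correspondent (Sahlqvist): ∀x ∀y (xRy → ∃w (yRw ∧ xRw)) — i.e. a generalized confluence (Geach) condition.
G1: fails — wRv but no t with vRt and wRt.
G2: fails — sRv but no w with vRw and sRw.
G3: condition met.
G4: fails — sRu but no w* with uRw* and sRw*.

G3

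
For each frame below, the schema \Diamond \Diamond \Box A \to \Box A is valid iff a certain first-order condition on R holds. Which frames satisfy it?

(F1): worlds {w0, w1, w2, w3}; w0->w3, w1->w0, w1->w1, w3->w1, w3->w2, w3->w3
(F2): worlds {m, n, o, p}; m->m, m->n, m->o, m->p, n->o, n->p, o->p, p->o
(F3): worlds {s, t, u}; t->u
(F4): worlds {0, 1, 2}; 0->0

This is the axiom for a generalized confluence (Geach) condition; its first-order frame correspondent is \forall x \forall y \forall z ((x R^2 y \wedge xRz) \to \exists w (yRw \wedge z = w)).
(F1): fails — w0R²w1, w0Rw3 but no w with w1Rw and w3=w.
(F2): fails — mR²n, mRm but no w with nRw and m=w.
(F3): satisfies the condition.
(F4): satisfies the condition.

(F3), (F4)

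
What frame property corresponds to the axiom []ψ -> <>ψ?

Seriality

Suppose □ψ→◇ψ is valid. At any x set V(ψ)=W. Then □ψ at x, so ◇ψ at x, so x has a successor.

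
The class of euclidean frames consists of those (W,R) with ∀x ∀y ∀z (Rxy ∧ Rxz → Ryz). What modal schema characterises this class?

A defining formula is ◇ψ → □◇ψ (the 5 axiom).
Suppose ◇ψ→□◇ψ is valid. Take Rxy, Rxz and set V(ψ)={y}. Then ◇ψ at x, so □◇ψ at x, so ◇ψ at z, so some w with Rzw has ψ; w=y, i.e. Rzy. By symmetry of the argument, Ryz.

◇ψ → □◇ψ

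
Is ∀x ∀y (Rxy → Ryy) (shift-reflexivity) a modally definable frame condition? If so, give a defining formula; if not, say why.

This is a Sahlqvist condition; the T□ axiom □(□r → r) defines it.

Definable; □(□r → r) defines it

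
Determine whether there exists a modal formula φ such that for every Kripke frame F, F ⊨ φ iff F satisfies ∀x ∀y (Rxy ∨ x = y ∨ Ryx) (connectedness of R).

No

Any modally definable frame class is closed under disjoint unions.
Take 2 disjoint single-world reflexive frames: each is trivially connected, but their disjoint union has 2 worlds with no edge between distinct components, so it is not connected.
So the class is not modally definable.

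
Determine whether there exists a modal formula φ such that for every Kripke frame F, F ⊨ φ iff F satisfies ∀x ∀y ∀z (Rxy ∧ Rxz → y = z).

This is a Sahlqvist condition; the CD axiom ◇r → □r defines it.

Yes, by ◇r → □r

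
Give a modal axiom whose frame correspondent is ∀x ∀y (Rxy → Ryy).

This is shift-reflexivity; the standard corresponding axiom is T□: □(□q → q).
Suppose □(□q→q) is valid. Take Rxy and set V(q)={w : Ryw}. Then at y, □q holds; since □(□q→q) at x, □q→q at y, so q at y, i.e. Ryy.

□(□q → q)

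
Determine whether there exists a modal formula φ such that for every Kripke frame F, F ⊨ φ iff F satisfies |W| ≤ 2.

Not definable by any modal formula

Any modally definable frame class is closed under disjoint unions.
Any modal formula valid on each of 3 disjoint one-world frames is valid on their disjoint union (validity is preserved under disjoint unions). Each one-world frame has |W|=1≤2, but the union has |W|=3.
So no modal formula (or set of formulas) defines exactly the |W|≤2 frames.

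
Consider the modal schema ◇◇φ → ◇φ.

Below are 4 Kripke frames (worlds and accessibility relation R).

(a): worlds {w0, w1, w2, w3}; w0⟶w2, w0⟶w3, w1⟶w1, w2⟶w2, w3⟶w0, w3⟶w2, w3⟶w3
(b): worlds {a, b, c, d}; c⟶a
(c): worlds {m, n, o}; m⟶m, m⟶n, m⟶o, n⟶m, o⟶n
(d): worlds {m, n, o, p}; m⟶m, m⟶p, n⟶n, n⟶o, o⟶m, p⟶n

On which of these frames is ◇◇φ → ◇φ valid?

(b)

This is the axiom for transitivity; its first-order frame correspondent is ∀x ∀y ∀z (Rxy ∧ Ryz → Rxz).
(a): fails — Rw0w3 and Rw3w0 but not Rw0w0.
(b): satisfies the condition.
(c): fails — Ron and Rnm but not Rom.
(d): fails — Rom and Rmp but not Rop.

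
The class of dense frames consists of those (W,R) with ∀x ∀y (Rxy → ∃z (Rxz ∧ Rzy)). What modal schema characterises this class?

The condition is density. The C4 schema □□s → □s defines it.
Suppose □□s→□s is valid. Take Rxy and set V(s)={w : xR²w}. Then □□s at x, so □s at x, so s at y, i.e. ∃z(Rxz∧Rzy).

□□s → □s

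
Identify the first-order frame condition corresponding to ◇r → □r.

Suppose ◇r→□r is valid. Take Rxy, Rxz and set V(r)={y}. Then ◇r at x, so □r at x, so r at z, i.e. z=y.

partial functionality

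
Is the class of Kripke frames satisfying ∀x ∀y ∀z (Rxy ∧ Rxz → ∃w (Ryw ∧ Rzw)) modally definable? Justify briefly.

Definable; ◇□r → □◇r defines it

The condition is convergence. A defining modal formula is ◇□r → □◇r.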